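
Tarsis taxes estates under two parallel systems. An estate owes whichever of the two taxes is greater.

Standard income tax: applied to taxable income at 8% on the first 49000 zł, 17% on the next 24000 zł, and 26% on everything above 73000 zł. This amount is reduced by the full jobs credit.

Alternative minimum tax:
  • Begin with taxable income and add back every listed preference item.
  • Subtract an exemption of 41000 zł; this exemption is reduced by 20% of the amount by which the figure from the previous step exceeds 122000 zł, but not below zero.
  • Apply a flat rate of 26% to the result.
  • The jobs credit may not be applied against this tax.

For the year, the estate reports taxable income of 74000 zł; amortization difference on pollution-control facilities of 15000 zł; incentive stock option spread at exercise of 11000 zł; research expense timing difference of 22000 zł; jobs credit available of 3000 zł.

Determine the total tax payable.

Standard income tax:
  49000 zł × 8% = 3920 zł
  24000 zł × 17% = 4080 zł
  1000 zł × 26% = 260 zł
  → 8260 zł
  Less jobs credit 3000 zł → 5260 zł

Alternative minimum tax:
  Adjusted income: 74000 zł + 15000 zł + 11000 zł + 22000 zł = 122000 zł
  Exemption: 122000 zł ≤ 122000 zł, so full 41000 zł applies
  Base: 122000 zł − 41000 zł = 81000 zł
  81000 zł × 26% = 21060 zł

21060 zł > 5260 zł, so the alternative minimum tax is the binding amount.

21060 zł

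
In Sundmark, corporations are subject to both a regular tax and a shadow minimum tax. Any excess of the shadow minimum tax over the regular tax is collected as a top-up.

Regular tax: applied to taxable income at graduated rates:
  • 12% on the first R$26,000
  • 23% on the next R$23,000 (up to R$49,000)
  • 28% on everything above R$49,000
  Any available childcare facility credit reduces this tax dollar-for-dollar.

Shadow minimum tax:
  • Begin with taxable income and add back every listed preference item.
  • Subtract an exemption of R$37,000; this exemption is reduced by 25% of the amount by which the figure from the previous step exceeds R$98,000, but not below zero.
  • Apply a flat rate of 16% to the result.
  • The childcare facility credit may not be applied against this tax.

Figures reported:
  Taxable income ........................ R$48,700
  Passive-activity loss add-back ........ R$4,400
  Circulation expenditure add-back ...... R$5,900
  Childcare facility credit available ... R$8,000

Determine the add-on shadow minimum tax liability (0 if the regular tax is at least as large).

R$3,179

Shadow minimum tax:
  Adjusted income: R$48,700 + R$4,400 + R$5,900 = R$59,000
  Exemption: R$59,000 ≤ R$98,000, so full R$37,000 applies
  Base: R$59,000 − R$37,000 = R$22,000
  R$22,000 × 16% = R$3,520

Regular tax:
  R$26,000 × 12% = R$3,120
  R$22,700 × 23% = R$5,221
  → R$8,341
  Less childcare facility credit R$8,000 → R$341

Excess of shadow minimum tax over regular tax: R$3,520 − R$341 = R$3,179.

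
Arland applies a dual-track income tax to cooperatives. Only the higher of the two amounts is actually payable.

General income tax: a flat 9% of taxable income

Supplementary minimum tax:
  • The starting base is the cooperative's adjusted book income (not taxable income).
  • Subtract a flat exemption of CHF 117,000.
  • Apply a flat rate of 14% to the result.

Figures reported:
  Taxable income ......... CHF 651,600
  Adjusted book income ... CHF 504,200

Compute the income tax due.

General income tax:
  CHF 651,600 × 9% = CHF 58,644

Supplementary minimum tax:
  Base (adjusted book income): CHF 504,200
  Less exemption CHF 117,000 → base CHF 387,200
  CHF 387,200 × 14% = CHF 54,208

CHF 58,644 > CHF 54,208, so the general income tax governs.

CHF 58,644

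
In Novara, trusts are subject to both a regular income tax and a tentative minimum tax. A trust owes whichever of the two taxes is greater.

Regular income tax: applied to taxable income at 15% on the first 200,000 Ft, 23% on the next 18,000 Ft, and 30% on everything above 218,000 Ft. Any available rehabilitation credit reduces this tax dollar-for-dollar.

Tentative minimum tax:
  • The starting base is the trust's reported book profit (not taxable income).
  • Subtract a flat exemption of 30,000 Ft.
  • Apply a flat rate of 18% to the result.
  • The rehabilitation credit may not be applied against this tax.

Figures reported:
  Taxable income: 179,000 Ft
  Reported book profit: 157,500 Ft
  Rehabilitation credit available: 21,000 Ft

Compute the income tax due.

Tentative minimum tax:
  Base (reported book profit): 157,500 Ft
  Less exemption 30,000 Ft → base 127,500 Ft
  127,500 Ft × 18% = 22,950 Ft

Regular income tax:
  179,000 Ft × 15% = 26,850 Ft
  Less rehabilitation credit 21,000 Ft → 5,850 Ft

22,950 Ft > 5,850 Ft, so the tentative minimum tax is the binding amount.

22,950 Ft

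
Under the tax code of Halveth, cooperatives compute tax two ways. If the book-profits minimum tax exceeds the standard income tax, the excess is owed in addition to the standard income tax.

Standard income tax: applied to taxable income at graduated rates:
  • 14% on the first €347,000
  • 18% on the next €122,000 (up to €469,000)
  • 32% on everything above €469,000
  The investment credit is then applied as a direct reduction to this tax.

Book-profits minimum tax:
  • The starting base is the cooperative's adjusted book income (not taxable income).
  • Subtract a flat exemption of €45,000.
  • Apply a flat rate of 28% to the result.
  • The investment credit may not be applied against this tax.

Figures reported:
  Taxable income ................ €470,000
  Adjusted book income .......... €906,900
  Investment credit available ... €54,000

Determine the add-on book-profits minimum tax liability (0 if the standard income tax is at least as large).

Book-profits minimum tax:
  Base (adjusted book income): €906,900
  Less exemption €45,000 → base €861,900
  €861,900 × 28% = €241,332

Standard income tax:
  €347,000 × 14% = €48,580
  €122,000 × 18% = €21,960
  €1,000 × 32% = €320
  → €70,860
  Less investment credit €54,000 → €16,860

Excess of book-profits minimum tax over standard income tax: €241,332 − €16,860 = €224,472.

€224,472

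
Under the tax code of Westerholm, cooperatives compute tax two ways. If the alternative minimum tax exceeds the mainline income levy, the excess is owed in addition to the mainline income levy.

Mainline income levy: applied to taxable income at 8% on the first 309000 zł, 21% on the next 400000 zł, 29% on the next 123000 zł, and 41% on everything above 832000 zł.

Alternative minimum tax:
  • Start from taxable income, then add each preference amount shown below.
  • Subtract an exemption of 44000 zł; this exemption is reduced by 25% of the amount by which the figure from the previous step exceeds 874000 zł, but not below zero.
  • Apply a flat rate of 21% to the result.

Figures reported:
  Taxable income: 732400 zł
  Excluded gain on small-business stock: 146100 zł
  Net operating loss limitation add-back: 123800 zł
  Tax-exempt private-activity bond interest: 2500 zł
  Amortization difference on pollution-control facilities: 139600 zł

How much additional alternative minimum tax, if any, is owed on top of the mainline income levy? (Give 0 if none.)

124818 zł

Alternative minimum tax:
  Adjusted income: 732400 zł + 146100 zł + 123800 zł + 2500 zł + 139600 zł = 1144400 zł
  Exemption: 25% × (1144400 zł − 874000 zł) = 67600 zł ≥ 44000 zł, so the exemption is fully phased out
  Base: 1144400 zł − 0 zł = 1144400 zł
  1144400 zł × 21% = 240324 zł

Mainline income levy:
  309000 zł × 8% = 24720 zł
  400000 zł × 21% = 84000 zł
  23400 zł × 29% = 6786 zł
  → 115506 zł

Excess of alternative minimum tax over mainline income levy: 240324 zł − 115506 zł = 124818 zł.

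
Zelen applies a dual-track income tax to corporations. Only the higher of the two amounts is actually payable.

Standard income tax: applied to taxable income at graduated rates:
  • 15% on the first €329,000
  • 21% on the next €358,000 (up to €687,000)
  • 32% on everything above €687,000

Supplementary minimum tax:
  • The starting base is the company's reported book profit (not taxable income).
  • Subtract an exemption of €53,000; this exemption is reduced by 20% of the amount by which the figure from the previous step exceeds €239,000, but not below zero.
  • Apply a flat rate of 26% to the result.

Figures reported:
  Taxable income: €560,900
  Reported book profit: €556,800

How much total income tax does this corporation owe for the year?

Supplementary minimum tax:
  Base (reported book profit): €556,800
  Exemption: 20% × (€556,800 − €239,000) = €63,560 ≥ €53,000, so the exemption is fully phased out
  Base: €556,800 − €0 = €556,800
  €556,800 × 26% = €144,768

Standard income tax:
  €329,000 × 15% = €49,350
  €231,900 × 21% = €48,699
  → €98,049

€144,768 > €98,049, so the supplementary minimum tax is the binding amount.

€144,768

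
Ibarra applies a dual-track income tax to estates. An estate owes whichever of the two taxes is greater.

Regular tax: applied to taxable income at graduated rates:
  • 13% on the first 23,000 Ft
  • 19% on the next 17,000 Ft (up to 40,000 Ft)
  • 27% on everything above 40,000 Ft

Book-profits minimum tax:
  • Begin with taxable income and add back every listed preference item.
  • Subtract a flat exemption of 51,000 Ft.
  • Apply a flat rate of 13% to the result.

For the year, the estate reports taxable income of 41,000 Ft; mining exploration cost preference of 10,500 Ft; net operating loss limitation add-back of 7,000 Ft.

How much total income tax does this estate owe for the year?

6,490 Ft

Regular tax:
  23,000 Ft × 13% = 2,990 Ft
  17,000 Ft × 19% = 3,230 Ft
  1,000 Ft × 27% = 270 Ft
  → 6,490 Ft

Book-profits minimum tax:
  Adjusted income: 41,000 Ft + 10,500 Ft + 7,000 Ft = 58,500 Ft
  Less exemption 51,000 Ft → base 7,500 Ft
  7,500 Ft × 13% = 975 Ft

6,490 Ft > 975 Ft, so the regular tax governs.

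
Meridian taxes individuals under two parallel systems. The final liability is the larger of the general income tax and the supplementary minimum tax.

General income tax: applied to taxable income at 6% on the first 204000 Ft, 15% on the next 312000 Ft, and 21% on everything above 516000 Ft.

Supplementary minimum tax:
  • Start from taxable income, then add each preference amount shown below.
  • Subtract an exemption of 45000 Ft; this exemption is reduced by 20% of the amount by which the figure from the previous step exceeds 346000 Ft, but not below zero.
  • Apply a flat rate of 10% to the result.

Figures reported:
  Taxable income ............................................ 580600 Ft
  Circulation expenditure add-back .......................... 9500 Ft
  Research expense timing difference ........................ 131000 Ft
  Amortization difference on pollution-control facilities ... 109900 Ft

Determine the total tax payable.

83100 Ft

Supplementary minimum tax:
  Adjusted income: 580600 Ft + 9500 Ft + 131000 Ft + 109900 Ft = 831000 Ft
  Exemption: 20% × (831000 Ft − 346000 Ft) = 97000 Ft ≥ 45000 Ft, so the exemption is fully phased out
  Base: 831000 Ft − 0 Ft = 831000 Ft
  831000 Ft × 10% = 83100 Ft

General income tax:
  204000 Ft × 6% = 12240 Ft
  312000 Ft × 15% = 46800 Ft
  64600 Ft × 21% = 13566 Ft
  → 72606 Ft

83100 Ft > 72606 Ft, so the supplementary minimum tax is the binding amount.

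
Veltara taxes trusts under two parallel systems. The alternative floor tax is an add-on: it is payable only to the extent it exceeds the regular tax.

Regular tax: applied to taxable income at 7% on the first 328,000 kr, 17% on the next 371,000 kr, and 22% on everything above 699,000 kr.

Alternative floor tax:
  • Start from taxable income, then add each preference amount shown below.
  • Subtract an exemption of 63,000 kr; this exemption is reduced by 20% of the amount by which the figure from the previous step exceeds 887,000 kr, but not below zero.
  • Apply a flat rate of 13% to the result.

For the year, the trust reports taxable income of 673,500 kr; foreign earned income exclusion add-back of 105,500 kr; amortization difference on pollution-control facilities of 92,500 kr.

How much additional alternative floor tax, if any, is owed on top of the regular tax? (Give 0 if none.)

23,410 kr

Regular tax:
  328,000 kr × 7% = 22,960 kr
  345,500 kr × 17% = 58,735 kr
  → 81,695 kr

Alternative floor tax:
  Adjusted income: 673,500 kr + 105,500 kr + 92,500 kr = 871,500 kr
  Exemption: 871,500 kr ≤ 887,000 kr, so full 63,000 kr applies
  Base: 871,500 kr − 63,000 kr = 808,500 kr
  808,500 kr × 13% = 105,105 kr

Excess of alternative floor tax over regular tax: 105,105 kr − 81,695 kr = 23,410 kr.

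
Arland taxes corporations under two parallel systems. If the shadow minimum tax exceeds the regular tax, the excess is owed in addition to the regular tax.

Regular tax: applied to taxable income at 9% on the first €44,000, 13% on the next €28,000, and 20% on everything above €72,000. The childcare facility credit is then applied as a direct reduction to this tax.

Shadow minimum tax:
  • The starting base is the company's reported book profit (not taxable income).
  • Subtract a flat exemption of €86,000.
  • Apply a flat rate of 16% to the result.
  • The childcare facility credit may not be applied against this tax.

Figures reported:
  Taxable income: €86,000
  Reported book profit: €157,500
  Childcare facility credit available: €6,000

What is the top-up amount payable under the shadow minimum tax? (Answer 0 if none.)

Regular tax:
  €44,000 × 9% = €3,960
  €28,000 × 13% = €3,640
  €14,000 × 20% = €2,800
  → €10,400
  Less childcare facility credit €6,000 → €4,400

Shadow minimum tax:
  Base (reported book profit): €157,500
  Less exemption €86,000 → base €71,500
  €71,500 × 16% = €11,440

Excess of shadow minimum tax over regular tax: €11,440 − €4,400 = €7,040.

€7,040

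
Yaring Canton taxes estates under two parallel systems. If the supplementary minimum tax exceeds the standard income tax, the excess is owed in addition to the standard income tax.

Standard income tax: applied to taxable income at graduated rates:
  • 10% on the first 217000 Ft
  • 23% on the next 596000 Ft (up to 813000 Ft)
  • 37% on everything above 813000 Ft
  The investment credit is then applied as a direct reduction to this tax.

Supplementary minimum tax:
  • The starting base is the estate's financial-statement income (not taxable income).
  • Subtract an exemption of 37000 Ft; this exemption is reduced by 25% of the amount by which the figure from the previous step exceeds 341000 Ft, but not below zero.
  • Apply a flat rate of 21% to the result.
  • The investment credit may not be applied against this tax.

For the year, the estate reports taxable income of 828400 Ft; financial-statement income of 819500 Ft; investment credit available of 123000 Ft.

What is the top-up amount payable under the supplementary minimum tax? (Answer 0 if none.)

Standard income tax:
  217000 Ft × 10% = 21700 Ft
  596000 Ft × 23% = 137080 Ft
  15400 Ft × 37% = 5698 Ft
  → 164478 Ft
  Less investment credit 123000 Ft → 41478 Ft

Supplementary minimum tax:
  Base (financial-statement income): 819500 Ft
  Exemption: 25% × (819500 Ft − 341000 Ft) = 119625 Ft ≥ 37000 Ft, so the exemption is fully phased out
  Base: 819500 Ft − 0 Ft = 819500 Ft
  819500 Ft × 21% = 172095 Ft

Excess of supplementary minimum tax over standard income tax: 172095 Ft − 41478 Ft = 130617 Ft.

130617 Ft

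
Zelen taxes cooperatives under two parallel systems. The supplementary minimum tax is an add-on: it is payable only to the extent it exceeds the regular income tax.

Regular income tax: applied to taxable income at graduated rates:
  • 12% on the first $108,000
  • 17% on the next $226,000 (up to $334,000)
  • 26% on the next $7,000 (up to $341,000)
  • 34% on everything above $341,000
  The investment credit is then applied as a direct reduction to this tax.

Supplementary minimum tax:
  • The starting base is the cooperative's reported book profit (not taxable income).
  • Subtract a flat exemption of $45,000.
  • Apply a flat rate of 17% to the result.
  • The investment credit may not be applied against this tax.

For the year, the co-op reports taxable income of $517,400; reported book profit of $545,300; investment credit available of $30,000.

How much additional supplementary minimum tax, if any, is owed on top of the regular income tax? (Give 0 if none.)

$1,875

Regular income tax:
  $108,000 × 12% = $12,960
  $226,000 × 17% = $38,420
  $7,000 × 26% = $1,820
  $176,400 × 34% = $59,976
  → $113,176
  Less investment credit $30,000 → $83,176

Supplementary minimum tax:
  Base (reported book profit): $545,300
  Less exemption $45,000 → base $500,300
  $500,300 × 17% = $85,051

Excess of supplementary minimum tax over regular income tax: $85,051 − $83,176 = $1,875.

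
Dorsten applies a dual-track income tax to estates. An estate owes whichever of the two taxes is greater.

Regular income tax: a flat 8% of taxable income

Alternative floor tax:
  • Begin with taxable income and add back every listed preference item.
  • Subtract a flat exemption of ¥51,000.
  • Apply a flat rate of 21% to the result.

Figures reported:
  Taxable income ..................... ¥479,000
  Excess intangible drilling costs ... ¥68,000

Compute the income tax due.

Alternative floor tax:
  Adjusted income: ¥479,000 + ¥68,000 = ¥547,000
  Less exemption ¥51,000 → base ¥496,000
  ¥496,000 × 21% = ¥104,160

Regular income tax:
  ¥479,000 × 8% = ¥38,320

¥104,160 > ¥38,320, so the alternative floor tax is the binding amount.

¥104,160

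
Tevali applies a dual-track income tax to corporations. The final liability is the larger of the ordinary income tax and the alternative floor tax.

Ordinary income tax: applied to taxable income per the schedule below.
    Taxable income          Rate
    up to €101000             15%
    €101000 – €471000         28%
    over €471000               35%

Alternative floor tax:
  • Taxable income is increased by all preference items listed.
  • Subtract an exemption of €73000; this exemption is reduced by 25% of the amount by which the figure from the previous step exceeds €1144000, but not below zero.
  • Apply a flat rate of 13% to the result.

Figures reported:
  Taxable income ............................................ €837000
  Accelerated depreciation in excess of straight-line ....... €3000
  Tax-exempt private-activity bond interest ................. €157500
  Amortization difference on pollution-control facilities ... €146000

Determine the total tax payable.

€246850

Alternative floor tax:
  Adjusted income: €837000 + €3000 + €157500 + €146000 = €1143500
  Exemption: €1143500 ≤ €1144000, so full €73000 applies
  Base: €1143500 − €73000 = €1070500
  €1070500 × 13% = €139165

Ordinary income tax:
  €101000 × 15% = €15150
  €370000 × 28% = €103600
  €366000 × 35% = €128100
  → €246850

€246850 > €139165, so the ordinary income tax governs.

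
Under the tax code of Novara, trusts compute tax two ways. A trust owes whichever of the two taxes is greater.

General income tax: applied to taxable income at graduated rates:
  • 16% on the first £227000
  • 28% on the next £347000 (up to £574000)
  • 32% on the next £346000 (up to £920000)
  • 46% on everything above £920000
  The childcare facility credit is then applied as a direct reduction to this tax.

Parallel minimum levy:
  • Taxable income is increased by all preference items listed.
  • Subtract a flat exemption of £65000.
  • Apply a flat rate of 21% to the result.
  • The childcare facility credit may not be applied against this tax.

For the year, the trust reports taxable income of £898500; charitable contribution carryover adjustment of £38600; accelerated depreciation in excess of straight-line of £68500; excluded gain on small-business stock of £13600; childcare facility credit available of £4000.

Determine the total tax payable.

Parallel minimum levy:
  Adjusted income: £898500 + £38600 + £68500 + £13600 = £1019200
  Less exemption £65000 → base £954200
  £954200 × 21% = £200382

General income tax:
  £227000 × 16% = £36320
  £347000 × 28% = £97160
  £324500 × 32% = £103840
  → £237320
  Less childcare facility credit £4000 → £233320

£233320 > £200382, so the general income tax governs.

£233320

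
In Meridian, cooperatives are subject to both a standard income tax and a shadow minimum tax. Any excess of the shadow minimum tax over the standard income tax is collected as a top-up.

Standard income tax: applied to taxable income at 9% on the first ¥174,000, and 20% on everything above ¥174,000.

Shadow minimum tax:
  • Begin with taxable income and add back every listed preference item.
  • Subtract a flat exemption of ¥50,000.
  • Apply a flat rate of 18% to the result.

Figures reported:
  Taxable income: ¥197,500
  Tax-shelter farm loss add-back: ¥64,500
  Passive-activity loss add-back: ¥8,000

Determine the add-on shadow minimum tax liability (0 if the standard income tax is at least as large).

¥19,240

Standard income tax:
  ¥174,000 × 9% = ¥15,660
  ¥23,500 × 20% = ¥4,700
  → ¥20,360

Shadow minimum tax:
  Adjusted income: ¥197,500 + ¥64,500 + ¥8,000 = ¥270,000
  Less exemption ¥50,000 → base ¥220,000
  ¥220,000 × 18% = ¥39,600

Excess of shadow minimum tax over standard income tax: ¥39,600 − ¥20,360 = ¥19,240.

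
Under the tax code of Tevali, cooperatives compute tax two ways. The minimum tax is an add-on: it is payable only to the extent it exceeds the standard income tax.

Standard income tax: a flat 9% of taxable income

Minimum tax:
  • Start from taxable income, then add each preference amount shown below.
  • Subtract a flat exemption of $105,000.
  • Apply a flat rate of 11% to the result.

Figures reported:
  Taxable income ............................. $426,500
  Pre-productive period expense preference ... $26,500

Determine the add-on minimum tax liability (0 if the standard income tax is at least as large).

$0

Standard income tax:
  $426,500 × 9% = $38,385

Minimum tax:
  Adjusted income: $426,500 + $26,500 = $453,000
  Less exemption $105,000 → base $348,000
  $348,000 × 11% = $38,280

$38,280 ≤ $38,385, so no add-on is due.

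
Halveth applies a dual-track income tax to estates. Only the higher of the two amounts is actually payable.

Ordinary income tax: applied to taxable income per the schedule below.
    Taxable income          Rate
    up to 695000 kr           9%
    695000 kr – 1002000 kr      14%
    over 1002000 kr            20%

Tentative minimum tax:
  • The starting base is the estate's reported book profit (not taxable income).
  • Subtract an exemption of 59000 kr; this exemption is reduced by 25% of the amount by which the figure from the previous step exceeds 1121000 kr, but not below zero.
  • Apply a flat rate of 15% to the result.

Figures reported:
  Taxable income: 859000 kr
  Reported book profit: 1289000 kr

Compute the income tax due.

Ordinary income tax:
  695000 kr × 9% = 62550 kr
  164000 kr × 14% = 22960 kr
  → 85510 kr

Tentative minimum tax:
  Base (reported book profit): 1289000 kr
  Exemption: 59000 kr − 25% × (1289000 kr − 1121000 kr) = 59000 kr − 42000 kr = 17000 kr
  Base: 1289000 kr − 17000 kr = 1272000 kr
  1272000 kr × 15% = 190800 kr

190800 kr > 85510 kr, so the tentative minimum tax is the binding amount.

190800 kr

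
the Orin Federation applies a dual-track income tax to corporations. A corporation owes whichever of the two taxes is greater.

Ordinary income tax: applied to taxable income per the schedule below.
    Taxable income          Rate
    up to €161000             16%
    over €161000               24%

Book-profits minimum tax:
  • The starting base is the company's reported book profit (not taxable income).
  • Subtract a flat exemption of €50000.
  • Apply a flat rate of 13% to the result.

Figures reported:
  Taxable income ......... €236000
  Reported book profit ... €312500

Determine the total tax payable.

Book-profits minimum tax:
  Base (reported book profit): €312500
  Less exemption €50000 → base €262500
  €262500 × 13% = €34125

Ordinary income tax:
  €161000 × 16% = €25760
  €75000 × 24% = €18000
  → €43760

€43760 > €34125, so the ordinary income tax governs.

€43760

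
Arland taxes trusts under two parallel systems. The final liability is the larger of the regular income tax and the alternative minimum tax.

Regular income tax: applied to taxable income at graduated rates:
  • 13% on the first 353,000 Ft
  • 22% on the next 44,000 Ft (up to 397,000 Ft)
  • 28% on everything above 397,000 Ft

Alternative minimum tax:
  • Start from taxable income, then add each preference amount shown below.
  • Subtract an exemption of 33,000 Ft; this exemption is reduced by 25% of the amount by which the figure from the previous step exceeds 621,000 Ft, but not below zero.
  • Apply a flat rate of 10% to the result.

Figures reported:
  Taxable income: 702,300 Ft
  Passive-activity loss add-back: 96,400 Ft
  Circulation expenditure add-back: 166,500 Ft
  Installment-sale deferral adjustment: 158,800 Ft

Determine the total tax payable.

141,054 Ft

Alternative minimum tax:
  Adjusted income: 702,300 Ft + 96,400 Ft + 166,500 Ft + 158,800 Ft = 1,124,000 Ft
  Exemption: 25% × (1,124,000 Ft − 621,000 Ft) = 125,750 Ft ≥ 33,000 Ft, so the exemption is fully phased out
  Base: 1,124,000 Ft − 0 Ft = 1,124,000 Ft
  1,124,000 Ft × 10% = 112,400 Ft

Regular income tax:
  353,000 Ft × 13% = 45,890 Ft
  44,000 Ft × 22% = 9,680 Ft
  305,300 Ft × 28% = 85,484 Ft
  → 141,054 Ft

141,054 Ft > 112,400 Ft, so the regular income tax governs.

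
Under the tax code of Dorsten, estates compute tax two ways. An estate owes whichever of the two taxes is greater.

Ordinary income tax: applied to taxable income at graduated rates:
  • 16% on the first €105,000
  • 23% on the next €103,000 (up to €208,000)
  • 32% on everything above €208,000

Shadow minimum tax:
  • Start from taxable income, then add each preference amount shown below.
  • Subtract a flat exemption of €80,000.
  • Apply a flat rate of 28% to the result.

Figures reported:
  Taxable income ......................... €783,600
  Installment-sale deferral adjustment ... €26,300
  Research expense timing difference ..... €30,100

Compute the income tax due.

€224,682

Shadow minimum tax:
  Adjusted income: €783,600 + €26,300 + €30,100 = €840,000
  Less exemption €80,000 → base €760,000
  €760,000 × 28% = €212,800

Ordinary income tax:
  €105,000 × 16% = €16,800
  €103,000 × 23% = €23,690
  €575,600 × 32% = €184,192
  → €224,682

€224,682 > €212,800, so the ordinary income tax governs.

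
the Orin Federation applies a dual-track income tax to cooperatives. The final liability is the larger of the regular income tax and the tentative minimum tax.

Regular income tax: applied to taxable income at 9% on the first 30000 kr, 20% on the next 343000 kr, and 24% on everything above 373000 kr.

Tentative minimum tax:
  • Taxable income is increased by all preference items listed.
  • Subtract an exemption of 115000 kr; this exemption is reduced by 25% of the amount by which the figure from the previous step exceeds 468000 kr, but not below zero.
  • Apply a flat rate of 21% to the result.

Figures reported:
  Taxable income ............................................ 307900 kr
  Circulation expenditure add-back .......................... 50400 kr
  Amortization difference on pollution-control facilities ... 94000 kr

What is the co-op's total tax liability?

Tentative minimum tax:
  Adjusted income: 307900 kr + 50400 kr + 94000 kr = 452300 kr
  Exemption: 452300 kr ≤ 468000 kr, so full 115000 kr applies
  Base: 452300 kr − 115000 kr = 337300 kr
  337300 kr × 21% = 70833 kr

Regular income tax:
  30000 kr × 9% = 2700 kr
  277900 kr × 20% = 55580 kr
  → 58280 kr

70833 kr > 58280 kr, so the tentative minimum tax is the binding amount.

70833 kr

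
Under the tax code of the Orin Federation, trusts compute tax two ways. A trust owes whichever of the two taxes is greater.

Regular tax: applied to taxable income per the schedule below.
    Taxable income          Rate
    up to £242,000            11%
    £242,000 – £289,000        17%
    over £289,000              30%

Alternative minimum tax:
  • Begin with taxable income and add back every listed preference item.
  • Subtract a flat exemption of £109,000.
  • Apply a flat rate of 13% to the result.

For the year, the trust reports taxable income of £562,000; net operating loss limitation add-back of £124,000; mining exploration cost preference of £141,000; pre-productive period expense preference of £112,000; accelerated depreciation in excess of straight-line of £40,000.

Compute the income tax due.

Regular tax:
  £242,000 × 11% = £26,620
  £47,000 × 17% = £7,990
  £273,000 × 30% = £81,900
  → £116,510

Alternative minimum tax:
  Adjusted income: £562,000 + £124,000 + £141,000 + £112,000 + £40,000 = £979,000
  Less exemption £109,000 → base £870,000
  £870,000 × 13% = £113,100

£116,510 > £113,100, so the regular tax governs.

£116,510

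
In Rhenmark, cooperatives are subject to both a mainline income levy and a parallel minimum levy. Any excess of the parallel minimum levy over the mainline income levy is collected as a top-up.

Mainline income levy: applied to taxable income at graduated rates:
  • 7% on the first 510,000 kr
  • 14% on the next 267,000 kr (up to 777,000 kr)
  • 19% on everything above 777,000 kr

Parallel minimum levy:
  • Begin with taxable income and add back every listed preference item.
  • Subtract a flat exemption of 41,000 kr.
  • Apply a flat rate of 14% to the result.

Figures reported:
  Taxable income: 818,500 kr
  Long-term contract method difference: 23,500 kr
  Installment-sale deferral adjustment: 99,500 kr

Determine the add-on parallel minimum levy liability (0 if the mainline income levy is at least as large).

45,105 kr

Mainline income levy:
  510,000 kr × 7% = 35,700 kr
  267,000 kr × 14% = 37,380 kr
  41,500 kr × 19% = 7,885 kr
  → 80,965 kr

Parallel minimum levy:
  Adjusted income: 818,500 kr + 23,500 kr + 99,500 kr = 941,500 kr
  Less exemption 41,000 kr → base 900,500 kr
  900,500 kr × 14% = 126,070 kr

Excess of parallel minimum levy over mainline income levy: 126,070 kr − 80,965 kr = 45,105 kr.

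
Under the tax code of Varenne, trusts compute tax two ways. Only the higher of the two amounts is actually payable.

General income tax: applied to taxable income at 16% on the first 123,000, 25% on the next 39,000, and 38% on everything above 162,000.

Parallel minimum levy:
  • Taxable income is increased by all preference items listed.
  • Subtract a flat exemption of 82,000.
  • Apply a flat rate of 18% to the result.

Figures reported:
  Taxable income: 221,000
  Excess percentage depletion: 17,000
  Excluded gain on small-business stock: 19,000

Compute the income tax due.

51,850

Parallel minimum levy:
  Adjusted income: 221,000 + 17,000 + 19,000 = 257,000
  Less exemption 82,000 → base 175,000
  175,000 × 18% = 31,500

General income tax:
  123,000 × 16% = 19,680
  39,000 × 25% = 9,750
  59,000 × 38% = 22,420
  → 51,850

51,850 > 31,500, so the general income tax governs.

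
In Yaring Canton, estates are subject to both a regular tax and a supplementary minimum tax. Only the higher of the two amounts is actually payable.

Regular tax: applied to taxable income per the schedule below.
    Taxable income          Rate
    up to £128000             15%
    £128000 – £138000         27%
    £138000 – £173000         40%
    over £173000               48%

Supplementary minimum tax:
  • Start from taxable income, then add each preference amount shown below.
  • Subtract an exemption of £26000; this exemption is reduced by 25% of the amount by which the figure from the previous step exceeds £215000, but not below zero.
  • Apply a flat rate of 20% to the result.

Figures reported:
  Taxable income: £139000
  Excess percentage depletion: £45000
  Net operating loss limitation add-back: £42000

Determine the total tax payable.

Supplementary minimum tax:
  Adjusted income: £139000 + £45000 + £42000 = £226000
  Exemption: £26000 − 25% × (£226000 − £215000) = £26000 − £2750 = £23250
  Base: £226000 − £23250 = £202750
  £202750 × 20% = £40550

Regular tax:
  £128000 × 15% = £19200
  £10000 × 27% = £2700
  £1000 × 40% = £400
  → £22300

£40550 > £22300, so the supplementary minimum tax is the binding amount.

£40550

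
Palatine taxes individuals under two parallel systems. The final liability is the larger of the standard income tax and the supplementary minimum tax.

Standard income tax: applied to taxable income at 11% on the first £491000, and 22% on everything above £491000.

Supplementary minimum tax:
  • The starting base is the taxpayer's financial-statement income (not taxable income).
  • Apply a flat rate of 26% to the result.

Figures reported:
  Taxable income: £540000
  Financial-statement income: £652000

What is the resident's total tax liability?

£169520

Standard income tax:
  £491000 × 11% = £54010
  £49000 × 22% = £10780
  → £64790

Supplementary minimum tax:
  Base (financial-statement income): £652000
  £652000 × 26% = £169520

£169520 > £64790, so the supplementary minimum tax is the binding amount.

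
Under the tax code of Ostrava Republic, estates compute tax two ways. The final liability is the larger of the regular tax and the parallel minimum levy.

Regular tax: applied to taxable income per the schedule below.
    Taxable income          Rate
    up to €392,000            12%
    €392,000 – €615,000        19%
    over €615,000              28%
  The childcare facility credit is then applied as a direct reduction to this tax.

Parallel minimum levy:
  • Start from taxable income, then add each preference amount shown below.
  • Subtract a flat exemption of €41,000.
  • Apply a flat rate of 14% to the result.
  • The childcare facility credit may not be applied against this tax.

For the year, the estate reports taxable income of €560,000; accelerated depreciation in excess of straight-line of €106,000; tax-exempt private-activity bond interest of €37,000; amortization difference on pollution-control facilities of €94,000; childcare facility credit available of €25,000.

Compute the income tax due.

Parallel minimum levy:
  Adjusted income: €560,000 + €106,000 + €37,000 + €94,000 = €797,000
  Less exemption €41,000 → base €756,000
  €756,000 × 14% = €105,840

Regular tax:
  €392,000 × 12% = €47,040
  €168,000 × 19% = €31,920
  → €78,960
  Less childcare facility credit €25,000 → €53,960

€105,840 > €53,960, so the parallel minimum levy is the binding amount.

€105,840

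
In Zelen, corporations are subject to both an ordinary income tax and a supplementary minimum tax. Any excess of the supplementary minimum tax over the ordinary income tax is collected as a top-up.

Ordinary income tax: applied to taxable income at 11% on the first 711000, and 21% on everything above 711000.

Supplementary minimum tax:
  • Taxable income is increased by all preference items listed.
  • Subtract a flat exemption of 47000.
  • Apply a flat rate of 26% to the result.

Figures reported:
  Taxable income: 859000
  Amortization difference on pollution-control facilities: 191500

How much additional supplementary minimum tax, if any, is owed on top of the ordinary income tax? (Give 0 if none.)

Ordinary income tax:
  711000 × 11% = 78210
  148000 × 21% = 31080
  → 109290

Supplementary minimum tax:
  Adjusted income: 859000 + 191500 = 1050500
  Less exemption 47000 → base 1003500
  1003500 × 26% = 260910

Excess of supplementary minimum tax over ordinary income tax: 260910 − 109290 = 151620.

151620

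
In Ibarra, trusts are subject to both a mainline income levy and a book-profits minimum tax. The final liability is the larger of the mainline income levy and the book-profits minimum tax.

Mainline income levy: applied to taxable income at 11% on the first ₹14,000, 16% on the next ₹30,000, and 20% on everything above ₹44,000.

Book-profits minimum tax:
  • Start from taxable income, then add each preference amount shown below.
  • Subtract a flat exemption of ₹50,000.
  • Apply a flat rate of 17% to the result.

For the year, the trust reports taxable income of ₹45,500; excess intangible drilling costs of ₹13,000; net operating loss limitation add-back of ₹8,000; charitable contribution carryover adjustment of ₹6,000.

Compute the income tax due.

₹6,640

Book-profits minimum tax:
  Adjusted income: ₹45,500 + ₹13,000 + ₹8,000 + ₹6,000 = ₹72,500
  Less exemption ₹50,000 → base ₹22,500
  ₹22,500 × 17% = ₹3,825

Mainline income levy:
  ₹14,000 × 11% = ₹1,540
  ₹30,000 × 16% = ₹4,800
  ₹1,500 × 20% = ₹300
  → ₹6,640

₹6,640 > ₹3,825, so the mainline income levy governs.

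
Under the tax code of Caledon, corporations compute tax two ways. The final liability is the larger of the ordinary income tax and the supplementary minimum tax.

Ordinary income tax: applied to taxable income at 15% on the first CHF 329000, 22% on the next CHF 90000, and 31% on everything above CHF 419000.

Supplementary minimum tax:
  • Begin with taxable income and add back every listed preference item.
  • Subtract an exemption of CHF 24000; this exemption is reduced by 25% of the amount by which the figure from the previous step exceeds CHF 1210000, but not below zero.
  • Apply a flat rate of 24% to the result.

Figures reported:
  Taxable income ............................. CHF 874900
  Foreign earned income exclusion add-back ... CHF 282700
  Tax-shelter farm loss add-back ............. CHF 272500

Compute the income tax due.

Supplementary minimum tax:
  Adjusted income: CHF 874900 + CHF 282700 + CHF 272500 = CHF 1430100
  Exemption: 25% × (CHF 1430100 − CHF 1210000) = CHF 55025 ≥ CHF 24000, so the exemption is fully phased out
  Base: CHF 1430100 − CHF 0 = CHF 1430100
  CHF 1430100 × 24% = CHF 343224

Ordinary income tax:
  CHF 329000 × 15% = CHF 49350
  CHF 90000 × 22% = CHF 19800
  CHF 455900 × 31% = CHF 141329
  → CHF 210479

CHF 343224 > CHF 210479, so the supplementary minimum tax is the binding amount.

CHF 343224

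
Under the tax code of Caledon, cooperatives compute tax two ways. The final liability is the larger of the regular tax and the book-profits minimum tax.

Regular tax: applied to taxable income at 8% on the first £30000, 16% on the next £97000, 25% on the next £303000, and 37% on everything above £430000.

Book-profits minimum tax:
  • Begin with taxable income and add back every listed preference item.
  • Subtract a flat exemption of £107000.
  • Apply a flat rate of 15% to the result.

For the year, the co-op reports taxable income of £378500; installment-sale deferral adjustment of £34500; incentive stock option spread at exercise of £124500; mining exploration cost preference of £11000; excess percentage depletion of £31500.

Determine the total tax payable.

Regular tax:
  £30000 × 8% = £2400
  £97000 × 16% = £15520
  £251500 × 25% = £62875
  → £80795

Book-profits minimum tax:
  Adjusted income: £378500 + £34500 + £124500 + £11000 + £31500 = £580000
  Less exemption £107000 → base £473000
  £473000 × 15% = £70950

£80795 > £70950, so the regular tax governs.

£80795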